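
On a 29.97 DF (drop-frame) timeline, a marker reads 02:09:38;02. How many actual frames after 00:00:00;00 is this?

As if non-drop at 30 labels/s: (2 × 3600 + 9 × 60 + 38) × 30 + 2 = 233342.
Minute boundaries passed: 129; those not divisible by 10: 129 − 12 = 117; dropped labels = 2 × 117 = 234.
Actual frame index = 233342 − 234 = 233108.

233108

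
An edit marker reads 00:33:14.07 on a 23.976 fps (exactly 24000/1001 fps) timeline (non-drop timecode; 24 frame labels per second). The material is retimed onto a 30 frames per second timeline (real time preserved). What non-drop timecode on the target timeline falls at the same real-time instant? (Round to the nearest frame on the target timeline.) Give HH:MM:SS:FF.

Source frame index: (0×3600 + 33×60 + 14) × 24 + 7 = 47863.
Real time: 47863 / (24000/1001) = 47910863/24000 s.
Target frame: (47910863/24000) × (30) = 47910863/800 ≈ 59888.579 → 59889.
At 30 labels/s: frame 59889 → 00:33:16:09.

00:33:16:09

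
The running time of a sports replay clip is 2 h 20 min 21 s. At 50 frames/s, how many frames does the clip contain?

421050 frames

2 h 20 min 21 s = 8421 s.
Frames = 8421 × 50 = 421050.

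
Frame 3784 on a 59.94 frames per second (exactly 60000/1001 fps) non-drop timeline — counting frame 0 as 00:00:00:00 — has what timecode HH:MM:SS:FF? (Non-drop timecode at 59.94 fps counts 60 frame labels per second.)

3784 ÷ 60 = 63 full seconds, remainder 4 frames.
63 s = 0 h 1 min 3 s.
Timecode: 00:01:03:04.

00:01:03:04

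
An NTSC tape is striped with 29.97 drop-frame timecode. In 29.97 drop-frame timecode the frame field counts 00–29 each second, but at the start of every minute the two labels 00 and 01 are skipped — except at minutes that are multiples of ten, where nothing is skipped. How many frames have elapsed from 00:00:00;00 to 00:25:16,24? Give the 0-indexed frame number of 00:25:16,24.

Complete 10-minute blocks: 2, each 17982 frames → 35964.
Remaining 5 whole minutes in the current block: 1800 + 4 × 1798 = 8992 frames.
Within the current minute: 16 × 30 + 24 − 2 = 502 (labels ;00/;01 skipped at this minute). Total = 35964 + 8992 + 502 = 45458.

45458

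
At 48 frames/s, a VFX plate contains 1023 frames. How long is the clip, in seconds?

Running time = 1023 / (48) = 21.3125 s.

21.3125 seconds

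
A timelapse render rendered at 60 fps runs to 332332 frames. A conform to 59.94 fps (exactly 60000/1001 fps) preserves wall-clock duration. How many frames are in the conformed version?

332000 frames

Target frames = source frames × (target rate / source rate) = 332332 × (60000/1001)/(60) = 332332 × 1000/1001 = 332000.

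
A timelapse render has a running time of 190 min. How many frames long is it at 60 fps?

684000 frames

190 min = 11400 s.
Frames = 11400 × 60 = 684000.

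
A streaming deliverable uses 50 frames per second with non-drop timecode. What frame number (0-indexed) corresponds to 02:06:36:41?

Total seconds to the label: (2 × 3600 + 6 × 60 + 36) = 7596.
Frame index = 7596 × 50 + 41 = 379841.

frame 379841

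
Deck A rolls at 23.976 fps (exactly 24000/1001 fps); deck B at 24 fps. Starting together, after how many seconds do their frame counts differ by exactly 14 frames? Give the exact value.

7007/12 seconds

The gap grows by |24 − 24000/1001| = 24/1001 frames per second.
Time for a 14-frame gap: 14 ÷ (24/1001) = 7007/12 s.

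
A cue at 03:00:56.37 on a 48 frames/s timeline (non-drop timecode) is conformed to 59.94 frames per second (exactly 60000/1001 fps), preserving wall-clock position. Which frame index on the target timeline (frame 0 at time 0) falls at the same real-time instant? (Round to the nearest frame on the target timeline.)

Source frame index: (3×3600 + 0×60 + 56) × 48 + 37 = 521125.
Real time: 521125 / (48) = 521125/48 s.
Target frame: (521125/48) × (60000/1001) = 59218750/91 ≈ 650755.495 → 650755.

frame 650755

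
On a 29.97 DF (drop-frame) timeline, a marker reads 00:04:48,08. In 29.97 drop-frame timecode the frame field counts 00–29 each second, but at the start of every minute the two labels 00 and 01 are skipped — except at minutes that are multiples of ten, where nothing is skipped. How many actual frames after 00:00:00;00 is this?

8640

As if non-drop at 30 labels/s: (0 × 3600 + 4 × 60 + 48) × 30 + 8 = 8648.
Minute boundaries passed: 4; those not divisible by 10: 4 − 0 = 4; dropped labels = 2 × 4 = 8.
Actual frame index = 8648 − 8 = 8640.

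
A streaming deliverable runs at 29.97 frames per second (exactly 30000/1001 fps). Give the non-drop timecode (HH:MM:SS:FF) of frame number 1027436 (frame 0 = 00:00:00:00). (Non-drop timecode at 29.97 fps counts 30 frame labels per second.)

1027436 ÷ 30 = 34247 full seconds, remainder 26 frames.
34247 s = 9 h 30 min 47 s.
Timecode: 09:30:47:26.

09:30:47:26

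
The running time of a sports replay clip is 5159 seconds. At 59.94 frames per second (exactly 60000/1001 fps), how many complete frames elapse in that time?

309230 frames

Frames = 5159 × 60000/1001 = 4020000/13 ≈ 309230.7692.
Complete frames: 309230.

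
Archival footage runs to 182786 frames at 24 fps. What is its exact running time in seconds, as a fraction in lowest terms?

91393/12 seconds

Running time = 182786 ÷ (24) = 182786 × 1/24 = 91393/12 s.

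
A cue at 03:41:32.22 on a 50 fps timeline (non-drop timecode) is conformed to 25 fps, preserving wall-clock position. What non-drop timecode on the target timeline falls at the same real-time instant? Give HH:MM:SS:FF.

03:41:32:11

Source frame index: (3×3600 + 41×60 + 32) × 50 + 22 = 664622.
Real time: 664622 / (50) = 332311/25 s.
Target frame: (332311/25) × (25) = 332311.
At 25 labels/s: frame 332311 → 03:41:32:11.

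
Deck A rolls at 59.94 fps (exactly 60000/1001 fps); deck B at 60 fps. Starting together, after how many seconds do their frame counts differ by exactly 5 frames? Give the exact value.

The gap grows by |60 − 60000/1001| = 60/1001 frames per second.
Time for a 5-frame gap: 5 ÷ (60/1001) = 1001/12 s.

1001/12 seconds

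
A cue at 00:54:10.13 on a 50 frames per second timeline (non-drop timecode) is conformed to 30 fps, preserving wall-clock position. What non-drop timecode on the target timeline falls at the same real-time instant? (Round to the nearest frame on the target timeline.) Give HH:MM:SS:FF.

00:54:10:08

Source frame index: (0×3600 + 54×60 + 10) × 50 + 13 = 162513.
Real time: 162513 / (50) = 162513/50 s.
Target frame: (162513/50) × (30) = 487539/5 ≈ 97507.800 → 97508.
At 30 labels/s: frame 97508 → 00:54:10:08.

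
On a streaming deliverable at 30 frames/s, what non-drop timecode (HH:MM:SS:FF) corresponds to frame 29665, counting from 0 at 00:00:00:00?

29665 ÷ 30 = 988 full seconds, remainder 25 frames.
988 s = 0 h 16 min 28 s.
Timecode: 00:16:28:25.

00:16:28:25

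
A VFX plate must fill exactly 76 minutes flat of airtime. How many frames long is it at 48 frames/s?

218880 frames

76 min = 4560 s.
Frames = 4560 × 48 = 218880.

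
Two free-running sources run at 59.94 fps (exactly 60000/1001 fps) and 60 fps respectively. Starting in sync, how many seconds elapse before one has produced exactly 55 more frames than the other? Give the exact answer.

The gap grows by |60 − 60000/1001| = 60/1001 frames per second.
Time for a 55-frame gap: 55 ÷ (60/1001) = 11011/12 s.

11011/12 seconds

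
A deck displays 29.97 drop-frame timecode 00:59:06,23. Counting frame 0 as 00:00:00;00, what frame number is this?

106295

Complete 10-minute blocks: 5, each 17982 frames → 89910.
Remaining 9 whole minutes in the current block: 1800 + 8 × 1798 = 16184 frames.
Within the current minute: 6 × 30 + 23 − 2 = 201 (labels ;00/;01 skipped at this minute). Total = 89910 + 16184 + 201 = 106295.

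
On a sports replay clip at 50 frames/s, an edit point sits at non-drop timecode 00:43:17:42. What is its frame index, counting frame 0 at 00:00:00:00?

Total seconds to the label: (0 × 3600 + 43 × 60 + 17) = 2597.
Frame index = 2597 × 50 + 42 = 129892.

129892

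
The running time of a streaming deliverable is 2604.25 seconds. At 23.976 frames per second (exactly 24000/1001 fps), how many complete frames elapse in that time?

Frames = 2604.25 × 24000/1001 = 5682000/91 ≈ 62439.5604.
Complete frames: 62439.

62439 frames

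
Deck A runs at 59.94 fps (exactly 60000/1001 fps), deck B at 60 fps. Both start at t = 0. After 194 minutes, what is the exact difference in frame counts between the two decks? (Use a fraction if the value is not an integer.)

698400/1001 frames

194 min = 11640 s.
A emits 60000/1001 × 11640 = 698400000/1001 frames; B emits 60 × 11640 = 698400.
Difference = 698400/1001 frames (≈ 697.7023); B is ahead of A.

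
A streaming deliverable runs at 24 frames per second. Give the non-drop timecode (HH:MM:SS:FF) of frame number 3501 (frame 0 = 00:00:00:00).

00:02:25:21

3501 ÷ 24 = 145 full seconds, remainder 21 frames.
145 s = 0 h 2 min 25 s.
Timecode: 00:02:25:21.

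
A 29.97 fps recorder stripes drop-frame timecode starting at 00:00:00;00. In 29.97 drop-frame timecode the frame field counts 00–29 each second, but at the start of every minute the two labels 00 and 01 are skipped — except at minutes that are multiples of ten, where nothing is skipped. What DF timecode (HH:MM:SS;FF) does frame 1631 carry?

Ten DF minutes hold 17982 frames, so frame 1631 lies in block 0 (frames 0–17981) with 1631 frames into that block.
The block's first minute is 1800 frames and the rest 1798 each; 1631 frames reaches minute 0, so 0 × 18 + 0 × 2 = 0 labels have been skipped so far.
Adding those back, label number 1631 + 0 = 1631 at 30 labels/s is 54 s + 11 f = 0 h 0 min 54 s frame 11, i.e. 00:00:54;11.

00:00:54;11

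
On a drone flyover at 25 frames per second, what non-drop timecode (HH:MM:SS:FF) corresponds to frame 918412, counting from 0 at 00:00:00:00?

10:12:16:12

918412 ÷ 25 = 36736 full seconds, remainder 12 frames.
36736 s = 10 h 12 min 16 s.
Timecode: 10:12:16:12.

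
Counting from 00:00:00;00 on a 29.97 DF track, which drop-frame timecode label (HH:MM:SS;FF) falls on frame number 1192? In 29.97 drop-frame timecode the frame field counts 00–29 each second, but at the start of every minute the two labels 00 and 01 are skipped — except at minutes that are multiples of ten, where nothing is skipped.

Each 10-minute DF block holds 10 × 60 × 30 − 9 × 2 = 17982 frames. 1192 ÷ 17982 → 0 full blocks, remainder 1192.
Within the partial block the first minute is 1800 frames and each further minute 1798, so 0 further minute boundaries passed. Total skipped labels = 18 × 0 + 2 × 0 = 0.
Non-drop label index = 1192 + 0 = 1192; at 30 labels/s that is 00:00:39:22, i.e. DF 00:00:39;22.

00:00:39;22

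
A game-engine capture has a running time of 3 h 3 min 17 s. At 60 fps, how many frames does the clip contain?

3 h 3 min 17 s = 10997 s.
Frames = 10997 × 60 = 659820.

659820 frames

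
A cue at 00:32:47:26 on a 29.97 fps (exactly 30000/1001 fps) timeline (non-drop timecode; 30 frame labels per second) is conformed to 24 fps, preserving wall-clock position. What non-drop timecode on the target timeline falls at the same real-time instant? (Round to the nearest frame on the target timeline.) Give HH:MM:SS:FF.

Source frame index: (0×3600 + 32×60 + 47) × 30 + 26 = 59036.
Real time: 59036 / (30000/1001) = 14773759/7500 s.
Target frame: (14773759/7500) × (24) = 29547518/625 ≈ 47276.029 → 47276.
At 24 labels/s: frame 47276 → 00:32:49:20.

00:32:49:20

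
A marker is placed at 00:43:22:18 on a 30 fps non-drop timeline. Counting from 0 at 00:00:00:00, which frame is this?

Total seconds to the label: (0 × 3600 + 43 × 60 + 22) = 2602.
Frame index = 2602 × 30 + 18 = 78078.

78078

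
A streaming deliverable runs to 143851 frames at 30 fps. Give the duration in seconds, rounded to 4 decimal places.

4795.0333 seconds

Running time = 143851 × 1/30 = 143851/30 s ≈ 4795.0333 s.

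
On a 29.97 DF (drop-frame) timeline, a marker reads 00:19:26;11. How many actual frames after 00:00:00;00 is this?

34955

As if non-drop at 30 labels/s: (0 × 3600 + 19 × 60 + 26) × 30 + 11 = 34991.
Minute boundaries passed: 19; those not divisible by 10: 19 − 1 = 18; dropped labels = 2 × 18 = 36.
Actual frame index = 34991 − 36 = 34955.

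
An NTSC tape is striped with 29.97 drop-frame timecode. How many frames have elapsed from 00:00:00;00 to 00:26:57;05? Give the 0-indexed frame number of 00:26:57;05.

Complete 10-minute blocks: 2, each 17982 frames → 35964.
Remaining 6 whole minutes in the current block: 1800 + 5 × 1798 = 10790 frames.
Within the current minute: 57 × 30 + 5 − 2 = 1713 (labels ;00/;01 skipped at this minute). Total = 35964 + 10790 + 1713 = 48467.

48467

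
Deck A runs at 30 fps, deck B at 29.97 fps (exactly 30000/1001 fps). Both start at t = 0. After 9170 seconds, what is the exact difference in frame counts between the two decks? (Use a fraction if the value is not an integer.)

39300/143 frames

A emits 30 × 9170 = 275100 frames; B emits 30000/1001 × 9170 = 39300000/143.
Difference = 39300/143 frames (≈ 274.8252); B is behind A.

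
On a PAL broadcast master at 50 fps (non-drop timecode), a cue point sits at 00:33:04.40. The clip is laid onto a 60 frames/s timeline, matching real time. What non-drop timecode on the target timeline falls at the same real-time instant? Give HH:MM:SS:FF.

Source frame index: (0×3600 + 33×60 + 4) × 50 + 40 = 99240.
Real time: 99240 / (50) = 9924/5 s.
Target frame: (9924/5) × (60) = 119088.
At 60 labels/s: frame 119088 → 00:33:04:48.

00:33:04:48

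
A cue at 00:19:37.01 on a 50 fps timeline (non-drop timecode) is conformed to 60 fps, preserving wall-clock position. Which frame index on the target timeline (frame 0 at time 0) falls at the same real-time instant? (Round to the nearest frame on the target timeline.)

Source frame index: (0×3600 + 19×60 + 37) × 50 + 1 = 58851.
Real time: 58851 / (50) = 58851/50 s.
Target frame: (58851/50) × (60) = 353106/5 ≈ 70621.200 → 70621.

frame 70621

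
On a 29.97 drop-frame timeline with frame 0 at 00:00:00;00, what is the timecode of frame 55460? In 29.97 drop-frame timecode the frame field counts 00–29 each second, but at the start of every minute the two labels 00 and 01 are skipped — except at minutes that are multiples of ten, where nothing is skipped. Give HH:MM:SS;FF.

00:30:50;14

Ten DF minutes hold 17982 frames, so frame 55460 lies in block 3 (frames 53946–71927) with 1514 frames into that block.
The block's first minute is 1800 frames and the rest 1798 each; 1514 frames reaches minute 0, so 3 × 18 + 0 × 2 = 54 labels have been skipped so far.
Adding those back, label number 55460 + 54 = 55514 at 30 labels/s is 1850 s + 14 f = 0 h 30 min 50 s frame 14, i.e. 00:30:50;14.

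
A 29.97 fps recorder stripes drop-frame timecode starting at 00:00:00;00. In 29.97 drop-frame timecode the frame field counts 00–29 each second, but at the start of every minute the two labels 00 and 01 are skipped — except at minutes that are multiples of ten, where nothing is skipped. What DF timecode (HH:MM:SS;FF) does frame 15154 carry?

00:08:25;20

Ten DF minutes hold 17982 frames, so frame 15154 lies in block 0 (frames 0–17981) with 15154 frames into that block.
The block's first minute is 1800 frames and the rest 1798 each; 15154 frames reaches minute 8, so 0 × 18 + 8 × 2 = 16 labels have been skipped so far.
Adding those back, label number 15154 + 16 = 15170 at 30 labels/s is 505 s + 20 f = 0 h 8 min 25 s frame 20, i.e. 00:08:25;20.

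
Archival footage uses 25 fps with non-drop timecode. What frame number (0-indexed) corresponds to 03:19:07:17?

frame 298692

Total seconds to the label: (3 × 3600 + 19 × 60 + 7) = 11947.
Frame index = 11947 × 25 + 17 = 298692.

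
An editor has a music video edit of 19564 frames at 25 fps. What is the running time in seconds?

Running time = 19564 / (25) = 782.56 s.

782.56 seconds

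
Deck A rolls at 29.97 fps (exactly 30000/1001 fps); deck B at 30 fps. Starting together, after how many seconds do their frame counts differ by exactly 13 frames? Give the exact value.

13013/30 seconds

The gap grows by |30 − 30000/1001| = 30/1001 frames per second.
Time for a 13-frame gap: 13 ÷ (30/1001) = 13013/30 s.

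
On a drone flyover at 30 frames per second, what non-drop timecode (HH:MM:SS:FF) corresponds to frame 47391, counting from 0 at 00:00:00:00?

47391 ÷ 30 = 1579 full seconds, remainder 21 frames.
1579 s = 0 h 26 min 19 s.
Timecode: 00:26:19:21.

00:26:19:21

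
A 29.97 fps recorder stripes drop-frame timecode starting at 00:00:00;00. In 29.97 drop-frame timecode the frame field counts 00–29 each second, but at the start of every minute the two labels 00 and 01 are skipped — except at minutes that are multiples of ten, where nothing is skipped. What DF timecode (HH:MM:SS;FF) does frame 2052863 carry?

19:01:37;07

Each 10-minute DF block holds 10 × 60 × 30 − 9 × 2 = 17982 frames. 2052863 ÷ 17982 → 114 full blocks, remainder 2915.
Within the partial block the first minute is 1800 frames and each further minute 1798, so 1 further minute boundary passed. Total skipped labels = 18 × 114 + 2 × 1 = 2054.
Non-drop label index = 2052863 + 2054 = 2054917; at 30 labels/s that is 19:01:37:07, i.e. DF 19:01:37;07.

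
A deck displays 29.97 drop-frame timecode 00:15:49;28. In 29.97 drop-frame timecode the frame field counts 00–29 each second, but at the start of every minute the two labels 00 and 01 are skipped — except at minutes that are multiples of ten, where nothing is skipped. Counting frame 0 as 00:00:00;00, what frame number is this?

28470

As if non-drop at 30 labels/s: (0 × 3600 + 15 × 60 + 49) × 30 + 28 = 28498.
Minute boundaries passed: 15; those not divisible by 10: 15 − 1 = 14; dropped labels = 2 × 14 = 28.
Actual frame index = 28498 − 28 = 28470.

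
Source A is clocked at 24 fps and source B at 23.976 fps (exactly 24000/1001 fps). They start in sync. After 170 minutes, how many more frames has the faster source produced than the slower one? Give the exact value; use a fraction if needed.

244800/1001 frames

170 min = 10200 s.
A emits 24 × 10200 = 244800 frames; B emits 24000/1001 × 10200 = 244800000/1001.
Difference = 244800/1001 frames (≈ 244.5554); B is behind A.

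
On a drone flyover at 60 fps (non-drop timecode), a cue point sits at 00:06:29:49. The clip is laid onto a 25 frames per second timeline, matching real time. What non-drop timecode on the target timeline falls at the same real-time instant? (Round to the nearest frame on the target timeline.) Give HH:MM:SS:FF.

00:06:29:20

Source frame index: (0×3600 + 6×60 + 29) × 60 + 49 = 23389.
Real time: 23389 / (60) = 23389/60 s.
Target frame: (23389/60) × (25) = 116945/12 ≈ 9745.417 → 9745.
At 25 labels/s: frame 9745 → 00:06:29:20.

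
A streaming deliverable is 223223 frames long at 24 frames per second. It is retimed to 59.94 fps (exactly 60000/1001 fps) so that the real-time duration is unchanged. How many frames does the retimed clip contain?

557500 frames

Target frames = source frames × (target rate / source rate) = 223223 × (60000/1001)/(24) = 223223 × 2500/1001 = 557500.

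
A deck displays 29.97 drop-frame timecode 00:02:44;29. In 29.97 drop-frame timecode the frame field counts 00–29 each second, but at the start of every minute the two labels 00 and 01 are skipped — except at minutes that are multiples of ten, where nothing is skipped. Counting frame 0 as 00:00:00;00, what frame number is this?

4945

Complete 10-minute blocks: 0, each 17982 frames → 0.
Remaining 2 whole minutes in the current block: 1800 + 1 × 1798 = 3598 frames.
Within the current minute: 44 × 30 + 29 − 2 = 1347 (labels ;00/;01 skipped at this minute). Total = 0 + 3598 + 1347 = 4945.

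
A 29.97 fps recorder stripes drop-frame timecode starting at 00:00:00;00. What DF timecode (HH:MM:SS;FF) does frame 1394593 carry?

Each 10-minute DF block holds 10 × 60 × 30 − 9 × 2 = 17982 frames. 1394593 ÷ 17982 → 77 full blocks, remainder 9979.
Within the partial block the first minute is 1800 frames and each further minute 1798, so 5 further minute boundaries passed. Total skipped labels = 18 × 77 + 2 × 5 = 1396.
Non-drop label index = 1394593 + 1396 = 1395989; at 30 labels/s that is 12:55:32:29, i.e. DF 12:55:32;29.

12:55:32;29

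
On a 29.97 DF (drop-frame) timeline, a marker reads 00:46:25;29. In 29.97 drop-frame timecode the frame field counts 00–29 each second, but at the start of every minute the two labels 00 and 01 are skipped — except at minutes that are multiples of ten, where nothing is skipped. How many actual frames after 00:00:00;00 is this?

83495

Complete 10-minute blocks: 4, each 17982 frames → 71928.
Remaining 6 whole minutes in the current block: 1800 + 5 × 1798 = 10790 frames.
Within the current minute: 25 × 30 + 29 − 2 = 777 (labels ;00/;01 skipped at this minute). Total = 71928 + 10790 + 777 = 83495.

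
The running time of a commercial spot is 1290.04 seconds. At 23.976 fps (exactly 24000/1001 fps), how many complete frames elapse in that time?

Frames = 1290.04 × 24000/1001 = 30960960/1001 ≈ 30930.0300.
Complete frames: 30930.

30930 frames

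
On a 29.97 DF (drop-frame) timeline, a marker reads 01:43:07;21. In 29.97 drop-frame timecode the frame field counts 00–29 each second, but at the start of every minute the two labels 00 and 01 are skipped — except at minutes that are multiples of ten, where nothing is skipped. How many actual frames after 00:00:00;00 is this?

185445

As if non-drop at 30 labels/s: (1 × 3600 + 43 × 60 + 7) × 30 + 21 = 185631.
Minute boundaries passed: 103; those not divisible by 10: 103 − 10 = 93; dropped labels = 2 × 93 = 186.
Actual frame index = 185631 − 186 = 185445.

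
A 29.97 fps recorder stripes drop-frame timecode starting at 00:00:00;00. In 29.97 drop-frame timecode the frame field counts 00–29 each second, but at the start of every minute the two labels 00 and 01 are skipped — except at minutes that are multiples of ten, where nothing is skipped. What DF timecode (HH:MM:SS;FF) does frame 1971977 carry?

Each 10-minute DF block holds 10 × 60 × 30 − 9 × 2 = 17982 frames. 1971977 ÷ 17982 → 109 full blocks, remainder 11939.
Within the partial block the first minute is 1800 frames and each further minute 1798, so 6 further minute boundaries passed. Total skipped labels = 18 × 109 + 2 × 6 = 1974.
Non-drop label index = 1971977 + 1974 = 1973951; at 30 labels/s that is 18:16:38:11, i.e. DF 18:16:38;11.

18:16:38;11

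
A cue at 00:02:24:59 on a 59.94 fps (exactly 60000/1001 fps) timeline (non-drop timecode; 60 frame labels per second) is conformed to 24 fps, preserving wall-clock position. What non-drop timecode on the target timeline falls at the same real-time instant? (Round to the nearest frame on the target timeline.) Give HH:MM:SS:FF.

00:02:25:03

Source frame index: (0×3600 + 2×60 + 24) × 60 + 59 = 8699.
Real time: 8699 / (60000/1001) = 8707699/60000 s.
Target frame: (8707699/60000) × (24) = 8707699/2500 ≈ 3483.080 → 3483.
At 24 labels/s: frame 3483 → 00:02:25:03.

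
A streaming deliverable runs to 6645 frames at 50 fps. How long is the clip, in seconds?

132.9 seconds

Running time = 6645 / (50) = 132.9 s.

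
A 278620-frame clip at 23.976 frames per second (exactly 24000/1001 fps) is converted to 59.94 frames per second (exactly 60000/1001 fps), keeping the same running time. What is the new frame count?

Target frames = source frames × (target rate / source rate) = 278620 × (60000/1001)/(24000/1001) = 278620 × 5/2 = 696550.

696550 frames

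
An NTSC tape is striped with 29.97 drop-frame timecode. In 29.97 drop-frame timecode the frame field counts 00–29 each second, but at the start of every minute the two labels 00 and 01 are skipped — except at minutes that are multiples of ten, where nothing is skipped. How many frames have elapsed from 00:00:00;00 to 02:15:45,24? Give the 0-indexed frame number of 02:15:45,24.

244130

Complete 10-minute blocks: 13, each 17982 frames → 233766.
Remaining 5 whole minutes in the current block: 1800 + 4 × 1798 = 8992 frames.
Within the current minute: 45 × 30 + 24 − 2 = 1372 (labels ;00/;01 skipped at this minute). Total = 233766 + 8992 + 1372 = 244130.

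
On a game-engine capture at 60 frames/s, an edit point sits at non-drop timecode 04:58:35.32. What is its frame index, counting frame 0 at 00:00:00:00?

1074932

Total seconds to the label: (4 × 3600 + 58 × 60 + 35) = 17915.
Frame index = 17915 × 60 + 32 = 1074932.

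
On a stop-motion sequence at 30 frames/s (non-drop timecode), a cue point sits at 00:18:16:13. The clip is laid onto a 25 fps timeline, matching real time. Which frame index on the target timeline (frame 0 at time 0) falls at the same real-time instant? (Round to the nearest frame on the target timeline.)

frame 27411

Source frame index: (0×3600 + 18×60 + 16) × 30 + 13 = 32893.
Real time: 32893 / (30) = 32893/30 s.
Target frame: (32893/30) × (25) = 164465/6 ≈ 27410.833 → 27411.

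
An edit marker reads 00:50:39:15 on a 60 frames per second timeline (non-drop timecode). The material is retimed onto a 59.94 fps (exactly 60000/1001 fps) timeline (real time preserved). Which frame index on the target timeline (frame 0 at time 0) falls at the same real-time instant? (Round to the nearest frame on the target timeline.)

Source frame index: (0×3600 + 50×60 + 39) × 60 + 15 = 182355.
Real time: 182355 / (60) = 12157/4 s.
Target frame: (12157/4) × (60000/1001) = 182355000/1001 ≈ 182172.827 → 182173.

frame 182173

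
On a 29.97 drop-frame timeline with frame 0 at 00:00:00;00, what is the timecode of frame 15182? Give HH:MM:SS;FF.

Ten DF minutes hold 17982 frames, so frame 15182 lies in block 0 (frames 0–17981) with 15182 frames into that block.
The block's first minute is 1800 frames and the rest 1798 each; 15182 frames reaches minute 8, so 0 × 18 + 8 × 2 = 16 labels have been skipped so far.
Adding those back, label number 15182 + 16 = 15198 at 30 labels/s is 506 s + 18 f = 0 h 8 min 26 s frame 18, i.e. 00:08:26;18.

00:08:26;18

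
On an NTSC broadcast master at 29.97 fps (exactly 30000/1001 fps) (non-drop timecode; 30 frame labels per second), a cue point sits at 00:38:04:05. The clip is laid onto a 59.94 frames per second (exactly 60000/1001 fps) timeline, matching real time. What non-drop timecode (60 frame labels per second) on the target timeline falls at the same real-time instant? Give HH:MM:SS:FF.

00:38:04:10

Source frame index: (0×3600 + 38×60 + 4) × 30 + 5 = 68525.
Real time: 68525 / (30000/1001) = 2743741/1200 s.
Target frame: (2743741/1200) × (60000/1001) = 137050.
At 60 labels/s: frame 137050 → 00:38:04:10.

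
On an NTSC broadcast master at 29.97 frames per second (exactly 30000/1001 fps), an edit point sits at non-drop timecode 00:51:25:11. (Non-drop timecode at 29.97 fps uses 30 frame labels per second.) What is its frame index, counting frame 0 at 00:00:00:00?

Total seconds to the label: (0 × 3600 + 51 × 60 + 25) = 3085.
Frame index = 3085 × 30 + 11 = 92561.

frame 92561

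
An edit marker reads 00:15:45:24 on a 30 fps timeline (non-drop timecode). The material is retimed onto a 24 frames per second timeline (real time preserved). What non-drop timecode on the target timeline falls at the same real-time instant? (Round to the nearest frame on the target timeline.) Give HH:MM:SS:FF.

Source frame index: (0×3600 + 15×60 + 45) × 30 + 24 = 28374.
Real time: 28374 / (30) = 4729/5 s.
Target frame: (4729/5) × (24) = 113496/5 ≈ 22699.200 → 22699.
At 24 labels/s: frame 22699 → 00:15:45:19.

00:15:45:19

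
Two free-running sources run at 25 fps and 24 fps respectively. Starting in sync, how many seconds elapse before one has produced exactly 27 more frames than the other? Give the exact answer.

The gap grows by |24 − 25| = 1 frame per second.
Time for a 27-frame gap: 27 ÷ (1) = 27 s.

27 seconds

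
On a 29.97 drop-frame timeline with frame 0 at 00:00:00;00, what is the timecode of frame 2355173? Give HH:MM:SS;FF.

21:49:44;11

Ten DF minutes hold 17982 frames, so frame 2355173 lies in block 130 (frames 2337660–2355641) with 17513 frames into that block.
The block's first minute is 1800 frames and the rest 1798 each; 17513 frames reaches minute 9, so 130 × 18 + 9 × 2 = 2358 labels have been skipped so far.
Adding those back, label number 2355173 + 2358 = 2357531 at 30 labels/s is 78584 s + 11 f = 21 h 49 min 44 s frame 11, i.e. 21:49:44;11.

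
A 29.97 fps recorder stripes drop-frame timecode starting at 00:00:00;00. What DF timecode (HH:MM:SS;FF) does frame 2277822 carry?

21:06:43;12

Each 10-minute DF block holds 10 × 60 × 30 − 9 × 2 = 17982 frames. 2277822 ÷ 17982 → 126 full blocks, remainder 12090.
Within the partial block the first minute is 1800 frames and each further minute 1798, so 6 further minute boundaries passed. Total skipped labels = 18 × 126 + 2 × 6 = 2280.
Non-drop label index = 2277822 + 2280 = 2280102; at 30 labels/s that is 21:06:43:12, i.e. DF 21:06:43;12.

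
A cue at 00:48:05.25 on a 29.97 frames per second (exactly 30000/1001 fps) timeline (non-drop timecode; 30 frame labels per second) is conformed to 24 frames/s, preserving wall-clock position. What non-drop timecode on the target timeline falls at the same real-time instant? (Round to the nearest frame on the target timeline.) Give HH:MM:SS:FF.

Source frame index: (0×3600 + 48×60 + 5) × 30 + 25 = 86575.
Real time: 86575 / (30000/1001) = 3466463/1200 s.
Target frame: (3466463/1200) × (24) = 3466463/50 ≈ 69329.260 → 69329.
At 24 labels/s: frame 69329 → 00:48:08:17.

00:48:08:17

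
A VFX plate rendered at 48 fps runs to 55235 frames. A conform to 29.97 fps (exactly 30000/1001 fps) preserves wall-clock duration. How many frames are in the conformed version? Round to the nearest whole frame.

34487 frames

Frames at target rate = 55235 × (30000/1001) / (48) = 34521875/1001 ≈ 34487.388.
Nearest whole frame: 34487.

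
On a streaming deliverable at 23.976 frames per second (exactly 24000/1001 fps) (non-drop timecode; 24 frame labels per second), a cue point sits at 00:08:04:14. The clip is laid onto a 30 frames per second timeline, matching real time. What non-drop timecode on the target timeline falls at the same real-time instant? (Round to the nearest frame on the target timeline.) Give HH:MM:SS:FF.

Source frame index: (0×3600 + 8×60 + 4) × 24 + 14 = 11630.
Real time: 11630 / (24000/1001) = 1164163/2400 s.
Target frame: (1164163/2400) × (30) = 1164163/80 ≈ 14552.038 → 14552.
At 30 labels/s: frame 14552 → 00:08:05:02.

00:08:05:02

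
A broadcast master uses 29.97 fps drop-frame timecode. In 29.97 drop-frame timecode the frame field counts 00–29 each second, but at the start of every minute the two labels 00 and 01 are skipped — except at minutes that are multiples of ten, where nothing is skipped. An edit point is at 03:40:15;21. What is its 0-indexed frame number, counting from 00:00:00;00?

396075

Complete 10-minute blocks: 22, each 17982 frames → 395604.
Remaining 0 whole minutes in the current block: 0 frames.
Within the current minute: 15 × 30 + 21 = 471. Total = 395604 + 0 + 471 = 396075.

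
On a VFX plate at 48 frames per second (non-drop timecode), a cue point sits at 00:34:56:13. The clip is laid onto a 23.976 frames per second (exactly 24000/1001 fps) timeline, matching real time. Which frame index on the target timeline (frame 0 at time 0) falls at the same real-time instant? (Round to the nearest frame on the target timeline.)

frame 50260

Source frame index: (0×3600 + 34×60 + 56) × 48 + 13 = 100621.
Real time: 100621 / (48) = 100621/48 s.
Target frame: (100621/48) × (24000/1001) = 50310500/1001 ≈ 50260.240 → 50260.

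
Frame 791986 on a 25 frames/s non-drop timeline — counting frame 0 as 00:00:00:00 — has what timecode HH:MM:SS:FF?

791986 ÷ 25 = 31679 full seconds, remainder 11 frames.
31679 s = 8 h 47 min 59 s.
Timecode: 08:47:59:11.

08:47:59:11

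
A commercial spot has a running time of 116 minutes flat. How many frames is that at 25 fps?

116 min = 6960 s.
Frames = 6960 × 25 = 174000.

174000 frames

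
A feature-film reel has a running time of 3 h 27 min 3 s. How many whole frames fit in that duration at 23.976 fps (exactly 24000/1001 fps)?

3 h 27 min 3 s = 12423 s.
Frames = 12423 × 24000/1001 = 298152000/1001 ≈ 297854.1459.
Complete frames: 297854.

297854 frames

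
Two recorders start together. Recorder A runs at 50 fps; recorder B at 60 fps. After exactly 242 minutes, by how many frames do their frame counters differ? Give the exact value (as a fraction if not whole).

145200 frames

242 min = 14520 s.
A emits 50 × 14520 = 726000 frames; B emits 60 × 14520 = 871200.
Difference = 145200 frames; B is ahead of A.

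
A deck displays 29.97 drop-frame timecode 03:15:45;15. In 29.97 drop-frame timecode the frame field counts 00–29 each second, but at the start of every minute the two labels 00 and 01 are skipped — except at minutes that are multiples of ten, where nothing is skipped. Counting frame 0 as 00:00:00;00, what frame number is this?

As if non-drop at 30 labels/s: (3 × 3600 + 15 × 60 + 45) × 30 + 15 = 352365.
Minute boundaries passed: 195; those not divisible by 10: 195 − 19 = 176; dropped labels = 2 × 176 = 352.
Actual frame index = 352365 − 352 = 352013.

352013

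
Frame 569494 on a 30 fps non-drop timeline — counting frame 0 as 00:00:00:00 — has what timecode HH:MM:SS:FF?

569494 ÷ 30 = 18983 full seconds, remainder 4 frames.
18983 s = 5 h 16 min 23 s.
Timecode: 05:16:23:04.

05:16:23:04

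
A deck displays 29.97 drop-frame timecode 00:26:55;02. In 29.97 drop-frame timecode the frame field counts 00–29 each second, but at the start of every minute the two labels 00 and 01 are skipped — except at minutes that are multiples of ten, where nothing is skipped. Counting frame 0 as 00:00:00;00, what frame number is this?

48404

Complete 10-minute blocks: 2, each 17982 frames → 35964.
Remaining 6 whole minutes in the current block: 1800 + 5 × 1798 = 10790 frames.
Within the current minute: 55 × 30 + 2 − 2 = 1650 (labels ;00/;01 skipped at this minute). Total = 35964 + 10790 + 1650 = 48404.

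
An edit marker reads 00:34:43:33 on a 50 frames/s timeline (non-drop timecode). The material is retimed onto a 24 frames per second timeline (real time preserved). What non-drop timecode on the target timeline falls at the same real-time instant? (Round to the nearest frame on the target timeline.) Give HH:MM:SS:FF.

00:34:43:16

Source frame index: (0×3600 + 34×60 + 43) × 50 + 33 = 104183.
Real time: 104183 / (50) = 104183/50 s.
Target frame: (104183/50) × (24) = 1250196/25 ≈ 50007.840 → 50008.
At 24 labels/s: frame 50008 → 00:34:43:16.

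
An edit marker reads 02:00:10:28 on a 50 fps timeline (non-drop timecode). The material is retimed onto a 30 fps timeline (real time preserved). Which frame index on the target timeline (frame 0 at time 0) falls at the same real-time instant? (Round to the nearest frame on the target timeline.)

frame 216317

Source frame index: (2×3600 + 0×60 + 10) × 50 + 28 = 360528.
Real time: 360528 / (50) = 180264/25 s.
Target frame: (180264/25) × (30) = 1081584/5 ≈ 216316.800 → 216317.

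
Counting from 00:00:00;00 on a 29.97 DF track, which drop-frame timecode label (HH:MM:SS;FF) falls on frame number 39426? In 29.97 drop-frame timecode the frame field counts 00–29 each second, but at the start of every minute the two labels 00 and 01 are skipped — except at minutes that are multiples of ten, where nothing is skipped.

00:21:55;14

Ten DF minutes hold 17982 frames, so frame 39426 lies in block 2 (frames 35964–53945) with 3462 frames into that block.
The block's first minute is 1800 frames and the rest 1798 each; 3462 frames reaches minute 1, so 2 × 18 + 1 × 2 = 38 labels have been skipped so far.
Adding those back, label number 39426 + 38 = 39464 at 30 labels/s is 1315 s + 14 f = 0 h 21 min 55 s frame 14, i.e. 00:21:55;14.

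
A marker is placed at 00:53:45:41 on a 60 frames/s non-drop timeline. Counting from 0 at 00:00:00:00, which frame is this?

frame 193541

Total seconds to the label: (0 × 3600 + 53 × 60 + 45) = 3225.
Frame index = 3225 × 60 + 41 = 193541.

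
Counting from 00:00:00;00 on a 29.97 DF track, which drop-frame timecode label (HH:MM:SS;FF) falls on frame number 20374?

00:11:19;24

Each 10-minute DF block holds 10 × 60 × 30 − 9 × 2 = 17982 frames. 20374 ÷ 17982 → 1 full block, remainder 2392.
Within the partial block the first minute is 1800 frames and each further minute 1798, so 1 further minute boundary passed. Total skipped labels = 18 × 1 + 2 × 1 = 20.
Non-drop label index = 20374 + 20 = 20394; at 30 labels/s that is 00:11:19:24, i.e. DF 00:11:19;24.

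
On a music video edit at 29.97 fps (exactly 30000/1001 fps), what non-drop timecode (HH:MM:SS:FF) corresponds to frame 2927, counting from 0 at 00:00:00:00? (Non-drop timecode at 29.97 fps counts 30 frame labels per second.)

2927 ÷ 30 = 97 full seconds, remainder 17 frames.
97 s = 0 h 1 min 37 s.
Timecode: 00:01:37:17.

00:01:37:17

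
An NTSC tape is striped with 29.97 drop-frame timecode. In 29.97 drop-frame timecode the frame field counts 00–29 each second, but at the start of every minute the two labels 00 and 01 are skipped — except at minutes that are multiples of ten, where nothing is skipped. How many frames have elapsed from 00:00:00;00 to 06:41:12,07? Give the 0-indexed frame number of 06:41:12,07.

Complete 10-minute blocks: 40, each 17982 frames → 719280.
Remaining 1 whole minute in the current block: 1800 + 0 × 1798 = 1800 frames.
Within the current minute: 12 × 30 + 7 − 2 = 365 (labels ;00/;01 skipped at this minute). Total = 719280 + 1800 + 365 = 721445.

721445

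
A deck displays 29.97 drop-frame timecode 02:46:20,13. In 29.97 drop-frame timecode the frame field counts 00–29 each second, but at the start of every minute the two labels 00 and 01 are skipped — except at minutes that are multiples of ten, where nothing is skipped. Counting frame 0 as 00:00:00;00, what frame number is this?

As if non-drop at 30 labels/s: (2 × 3600 + 46 × 60 + 20) × 30 + 13 = 299413.
Minute boundaries passed: 166; those not divisible by 10: 166 − 16 = 150; dropped labels = 2 × 150 = 300.
Actual frame index = 299413 − 300 = 299113.

299113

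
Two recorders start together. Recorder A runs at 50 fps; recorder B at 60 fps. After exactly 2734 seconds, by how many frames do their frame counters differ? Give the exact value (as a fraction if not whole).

A emits 50 × 2734 = 136700 frames; B emits 60 × 2734 = 164040.
Difference = 27340 frames; B is ahead of A.

27340 frames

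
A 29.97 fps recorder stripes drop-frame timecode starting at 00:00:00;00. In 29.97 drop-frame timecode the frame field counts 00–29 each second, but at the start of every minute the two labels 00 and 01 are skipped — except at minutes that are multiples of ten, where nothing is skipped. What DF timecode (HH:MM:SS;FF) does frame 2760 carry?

00:01:32;02

Ten DF minutes hold 17982 frames, so frame 2760 lies in block 0 (frames 0–17981) with 2760 frames into that block.
The block's first minute is 1800 frames and the rest 1798 each; 2760 frames reaches minute 1, so 0 × 18 + 1 × 2 = 2 labels have been skipped so far.
Adding those back, label number 2760 + 2 = 2762 at 30 labels/s is 92 s + 2 f = 0 h 1 min 32 s frame 2, i.e. 00:01:32;02.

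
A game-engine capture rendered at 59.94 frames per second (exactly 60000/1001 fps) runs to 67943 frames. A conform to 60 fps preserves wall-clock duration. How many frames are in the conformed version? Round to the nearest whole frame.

68011 frames

Frames at target rate = 67943 × (60) / (60000/1001) = 68010943/1000 ≈ 68010.943.
Nearest whole frame: 68011.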